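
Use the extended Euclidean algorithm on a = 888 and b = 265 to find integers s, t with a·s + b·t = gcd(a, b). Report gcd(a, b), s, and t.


Euclidean algorithm on (888, 265) — divide until remainder is 0:
  888 = 3 · 265 + 93
  265 = 2 · 93 + 79
  93 = 1 · 79 + 14
  79 = 5 · 14 + 9
  14 = 1 · 9 + 5
  9 = 1 · 5 + 4
  5 = 1 · 4 + 1
  4 = 4 · 1 + 0
gcd(888, 265) = 1.
Track Bezout coefficients alongside the remainders: start with r₀ = 888 = a·1 + b·0 (s = 1, t = 0) and r₁ = 265 = a·0 + b·1 (s = 0, t = 1); each new remainder r_{k+1} = r_{k-1} − q_k·r_k inherits s_{k+1} = s_{k-1} − q_k·s_k, t_{k+1} = t_{k-1} − q_k·t_k, so r_k = a·s_k + b·t_k at every step:
  q = 3: r = 93, s = 1 − 3·0 = 1, t = 0 − 3·1 = -3  (check: 888·1 + 265·(-3) = 93)
  q = 2: r = 79, s = 0 − 2·1 = -2, t = 1 − 2·(-3) = 7  (check: 888·(-2) + 265·7 = 79)
  q = 1: r = 14, s = 1 − 1·(-2) = 3, t = -3 − 1·7 = -10  (check: 888·3 + 265·(-10) = 14)
  q = 5: r = 9, s = -2 − 5·3 = -17, t = 7 − 5·(-10) = 57  (check: 888·(-17) + 265·57 = 9)
  q = 1: r = 5, s = 3 − 1·(-17) = 20, t = -10 − 1·57 = -67  (check: 888·20 + 265·(-67) = 5)
  q = 1: r = 4, s = -17 − 1·20 = -37, t = 57 − 1·(-67) = 124  (check: 888·(-37) + 265·124 = 4)
  q = 1: r = 1, s = 20 − 1·(-37) = 57, t = -67 − 1·124 = -191  (check: 888·57 + 265·(-191) = 1)
The row with r = 1 (the gcd) gives the Bezout coefficients s = 57, t = -191.
Result: 888 · (57) + 265 · (-191) = 1.

gcd(888, 265) = 1; s = 57, t = -191 (check: 888·57 + 265·(-191) = 1).


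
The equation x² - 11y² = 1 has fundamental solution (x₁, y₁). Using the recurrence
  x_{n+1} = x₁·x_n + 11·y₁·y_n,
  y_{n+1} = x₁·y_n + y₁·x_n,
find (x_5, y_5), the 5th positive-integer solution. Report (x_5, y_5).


Step 1: Find the fundamental solution (x₁, y₁) of x² - 11y² = 1.
  Expand √11 as a continued fraction. a₀ = ⌊√11⌋ = 3; iterate m_{k+1} = d_k·a_k − m_k, d_{k+1} = (11 − m_{k+1}²)/d_k, a_{k+1} = ⌊(a₀ + m_{k+1})/d_{k+1}⌋ (starting m₀ = 0, d₀ = 1), with convergents p_k = a_k·p_{k-1} + p_{k-2}, q_k = a_k·q_{k-1} + q_{k-2} (p₋₁ = 1, q₋₁ = 0):
  k = 0: a₀ = 3; p₀/q₀ = 3/1; p₀² − 11·q₀² = 9 − 11 = -2.
  k = 1: m = 3, d = 2, a = ⌊(3 + 3)/2⌋ = 3; p/q = (3·3 + 1)/(3·1 + 0) = 10/3; p² − 11·q² = 100 − 99 = 1.
  The first convergent with p² − 11·q² = 1 gives the fundamental solution (x₁, y₁) = (10, 3).
Step 2: Apply the recurrence (x_{n+1}, y_{n+1}) = (x₁x_n + 11y₁y_n, x₁y_n + y₁x_n) repeatedly.
  From (x_1, y_1) = (10, 3): x_2 = 10·10 + 11·3·3 = 199; y_2 = 10·3 + 3·10 = 60.
  From (x_2, y_2) = (199, 60): x_3 = 10·199 + 11·3·60 = 3970; y_3 = 10·60 + 3·199 = 1197.
  From (x_3, y_3) = (3970, 1197): x_4 = 10·3970 + 11·3·1197 = 79201; y_4 = 10·1197 + 3·3970 = 23880.
  From (x_4, y_4) = (79201, 23880): x_5 = 10·79201 + 11·3·23880 = 1580050; y_5 = 10·23880 + 3·79201 = 476403.
Step 3: Verify x_5² - 11·y_5² = 2496558002500 - 2496558002499 = 1 (should be 1). ✓

(x_1, y_1) = (10, 3); (x_5, y_5) = (1580050, 476403).


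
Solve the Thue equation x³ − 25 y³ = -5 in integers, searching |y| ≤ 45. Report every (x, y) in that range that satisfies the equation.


The equation is x³ - 25y³ = -5. For fixed y, x³ = 25·y³ − 5, so a solution requires the RHS to be a perfect cube.
Strategy: iterate y from -45 to 45, compute RHS = 25·y³ − 5, and check whether it is a (positive or negative) perfect cube.
Check small values of y:
  y = 0: RHS = -5 is not a perfect cube.
  y = 1: RHS = 20 is not a perfect cube.
  y = -1: RHS = -30 is not a perfect cube.
  y = 2: RHS = 195 is not a perfect cube.
  y = -2: RHS = -205 is not a perfect cube.
  y = 3: RHS = 670 is not a perfect cube.
  y = -3: RHS = -680 is not a perfect cube.
Continuing the search up to |y| = 45 finds no solutions either.
No (x, y) in the scanned range satisfies the equation.

No integer solutions with |y| ≤ 45.


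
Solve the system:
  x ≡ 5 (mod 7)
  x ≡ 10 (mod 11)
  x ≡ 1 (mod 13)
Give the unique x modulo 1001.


Moduli 7, 11, 13 are pairwise coprime; by CRT there is a unique solution modulo M = 7 · 11 · 13 = 1001.
Solve pairwise, accumulating the modulus:
  Start with x ≡ 5 (mod 7).
  Combine with x ≡ 10 (mod 11): since gcd(7, 11) = 1, we get a unique residue mod 77.
    Write x = 5 + 7·t and substitute into x ≡ 10 (mod 11): 7·t ≡ 10 − 5 = 5 (mod 11).
    The inverse of 7 mod 11 is 8 (since 7·8 = 56 = 5·11 + 1), so t ≡ 8·5 = 40 ≡ 7 (mod 11).
    Then x = 5 + 7·7 = 54, valid modulo lcm(7, 11) = 77: x ≡ 54 (mod 77).
  Combine with x ≡ 1 (mod 13): since gcd(77, 13) = 1, we get a unique residue mod 1001.
    Write x = 54 + 77·t and substitute into x ≡ 1 (mod 13): 77·t ≡ 1 − 54 = -53 (mod 13).
    Reduce coefficients mod 13: 12·t ≡ 12 (mod 13).
    The inverse of 12 mod 13 is 12 (since 12·12 = 144 = 11·13 + 1), so t ≡ 12·12 = 144 ≡ 1 (mod 13).
    Then x = 54 + 77·1 = 131, valid modulo lcm(77, 13) = 1001: x ≡ 131 (mod 1001).
Verify: 131 mod 7 = 5 ✓, 131 mod 11 = 10 ✓, 131 mod 13 = 1 ✓.

x ≡ 131 (mod 1001).


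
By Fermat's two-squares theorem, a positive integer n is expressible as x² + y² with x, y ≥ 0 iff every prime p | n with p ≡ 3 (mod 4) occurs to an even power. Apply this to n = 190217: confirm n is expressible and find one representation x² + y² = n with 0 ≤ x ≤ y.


Step 1: Factor n = 190217 = 37 · 53 · 97.
Step 2: Check the mod-4 condition on each prime factor: 37 ≡ 1 (mod 4), exponent 1; 53 ≡ 1 (mod 4), exponent 1; 97 ≡ 1 (mod 4), exponent 1.
All primes ≡ 3 (mod 4) appear to even exponent (or don't appear), so by the two-squares theorem n IS expressible as a sum of two squares.
Step 3: Build a representation. Here n = 37 · 53 · 97 is a product of primes ≡ 1 (mod 4). Each prime p ≡ 1 (mod 4) is itself a sum of two squares; find a² by testing p − a² for a perfect square:
  37: 37 − 1² = 36 = 6² ⇒ 37 = 1² + 6².
  53: 53 − 1² = 52, 53 − 2² = 49 = 7² ⇒ 53 = 2² + 7².
  97: 97 − 1² = 96, 97 − 2² = 93, 97 − 3² = 88, 97 − 4² = 81 = 9² ⇒ 97 = 4² + 9².
  Combine using the Brahmagupta–Fibonacci identity (a² + b²)(c² + d²) = (ac − bd)² + (ad + bc)² = (ac + bd)² + (ad − bc)²:
  37 · 53 = 1961: from (1² + 6²)(2² + 7²), take (1·2 − 6·7, 1·7 + 6·2) = (2 − 42, 7 + 12) = (-40, 19); dropping signs (only squares matter) gives (40, 19); check 40² + 19² = 1600 + 361 = 1961 ✓.
  1961 · 97 = 190217: from (40² + 19²)(4² + 9²), take (40·4 − 19·9, 40·9 + 19·4) = (160 − 171, 360 + 76) = (-11, 436); dropping signs (only squares matter) gives (11, 436); check 11² + 436² = 121 + 190096 = 190217 ✓.
Step 4: Order so x ≤ y and verify: 11² + 436² = 121 + 190096 = 190217 = n. ✓

n = 190217 = 11² + 436² (one valid representation with x ≤ y).


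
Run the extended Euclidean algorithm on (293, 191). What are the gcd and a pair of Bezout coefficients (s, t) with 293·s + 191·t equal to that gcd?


Euclidean algorithm on (293, 191) — divide until remainder is 0:
  293 = 1 · 191 + 102
  191 = 1 · 102 + 89
  102 = 1 · 89 + 13
  89 = 6 · 13 + 11
  13 = 1 · 11 + 2
  11 = 5 · 2 + 1
  2 = 2 · 1 + 0
gcd(293, 191) = 1.
Track Bezout coefficients alongside the remainders: start with r₀ = 293 = a·1 + b·0 (s = 1, t = 0) and r₁ = 191 = a·0 + b·1 (s = 0, t = 1); each new remainder r_{k+1} = r_{k-1} − q_k·r_k inherits s_{k+1} = s_{k-1} − q_k·s_k, t_{k+1} = t_{k-1} − q_k·t_k, so r_k = a·s_k + b·t_k at every step:
  q = 1: r = 102, s = 1 − 1·0 = 1, t = 0 − 1·1 = -1  (check: 293·1 + 191·(-1) = 102)
  q = 1: r = 89, s = 0 − 1·1 = -1, t = 1 − 1·(-1) = 2  (check: 293·(-1) + 191·2 = 89)
  q = 1: r = 13, s = 1 − 1·(-1) = 2, t = -1 − 1·2 = -3  (check: 293·2 + 191·(-3) = 13)
  q = 6: r = 11, s = -1 − 6·2 = -13, t = 2 − 6·(-3) = 20  (check: 293·(-13) + 191·20 = 11)
  q = 1: r = 2, s = 2 − 1·(-13) = 15, t = -3 − 1·20 = -23  (check: 293·15 + 191·(-23) = 2)
  q = 5: r = 1, s = -13 − 5·15 = -88, t = 20 − 5·(-23) = 135  (check: 293·(-88) + 191·135 = 1)
The row with r = 1 (the gcd) gives the Bezout coefficients s = -88, t = 135.
Result: 293 · (-88) + 191 · (135) = 1.

gcd(293, 191) = 1; s = -88, t = 135 (check: 293·(-88) + 191·135 = 1).


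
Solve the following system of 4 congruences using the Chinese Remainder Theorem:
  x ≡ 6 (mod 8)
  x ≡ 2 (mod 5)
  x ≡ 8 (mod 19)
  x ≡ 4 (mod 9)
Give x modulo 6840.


Product of moduli M = 8 · 5 · 19 · 9 = 6840.
Merge one congruence at a time:
  Start: x ≡ 6 (mod 8).
  Combine with x ≡ 2 (mod 5); new modulus lcm = 40.
    Write x = 6 + 8·t and substitute into x ≡ 2 (mod 5): 8·t ≡ 2 − 6 = -4 (mod 5).
    Reduce coefficients mod 5: 3·t ≡ 1 (mod 5).
    The inverse of 3 mod 5 is 2 (since 3·2 = 6 = 1·5 + 1), so t ≡ 2·1 = 2 ≡ 2 (mod 5).
    Then x = 6 + 8·2 = 22, valid modulo lcm(8, 5) = 40: x ≡ 22 (mod 40).
  Combine with x ≡ 8 (mod 19); new modulus lcm = 760.
    Write x = 22 + 40·t and substitute into x ≡ 8 (mod 19): 40·t ≡ 8 − 22 = -14 (mod 19).
    Reduce coefficients mod 19: 2·t ≡ 5 (mod 19).
    The inverse of 2 mod 19 is 10 (since 2·10 = 20 = 1·19 + 1), so t ≡ 10·5 = 50 ≡ 12 (mod 19).
    Then x = 22 + 40·12 = 502, valid modulo lcm(40, 19) = 760: x ≡ 502 (mod 760).
  Combine with x ≡ 4 (mod 9); new modulus lcm = 6840.
    Write x = 502 + 760·t and substitute into x ≡ 4 (mod 9): 760·t ≡ 4 − 502 = -498 (mod 9).
    Reduce coefficients mod 9: 4·t ≡ 6 (mod 9).
    The inverse of 4 mod 9 is 7 (since 4·7 = 28 = 3·9 + 1), so t ≡ 7·6 = 42 ≡ 6 (mod 9).
    Then x = 502 + 760·6 = 5062, valid modulo lcm(760, 9) = 6840: x ≡ 5062 (mod 6840).
Verify against each original: 5062 mod 8 = 6, 5062 mod 5 = 2, 5062 mod 19 = 8, 5062 mod 9 = 4.

x ≡ 5062 (mod 6840).


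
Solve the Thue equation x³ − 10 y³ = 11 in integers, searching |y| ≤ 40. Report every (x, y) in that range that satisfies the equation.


The equation is x³ - 10y³ = 11. For fixed y, x³ = 10·y³ + 11, so a solution requires the RHS to be a perfect cube.
Strategy: iterate y from -40 to 40, compute RHS = 10·y³ + 11, and check whether it is a (positive or negative) perfect cube.
Check small values of y:
  y = 0: RHS = 11 is not a perfect cube.
  y = 1: RHS = 21 is not a perfect cube.
  y = -1: RHS = 1 = (1)³ ⇒ x = 1 works.
  y = 2: RHS = 91 is not a perfect cube.
  y = -2: RHS = -69 is not a perfect cube.
  y = 3: RHS = 281 is not a perfect cube.
  y = -3: RHS = -259 is not a perfect cube.
Continuing the search up to |y| = 40 finds no further solutions beyond those listed.
Collected solutions: (1, -1).

Solutions (with |y| ≤ 40): (1, -1).


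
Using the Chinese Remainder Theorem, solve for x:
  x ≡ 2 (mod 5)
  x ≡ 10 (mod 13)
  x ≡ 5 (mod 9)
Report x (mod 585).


Moduli 5, 13, 9 are pairwise coprime; by CRT there is a unique solution modulo M = 5 · 13 · 9 = 585.
Solve pairwise, accumulating the modulus:
  Start with x ≡ 2 (mod 5).
  Combine with x ≡ 10 (mod 13): since gcd(5, 13) = 1, we get a unique residue mod 65.
    Write x = 2 + 5·t and substitute into x ≡ 10 (mod 13): 5·t ≡ 10 − 2 = 8 (mod 13).
    The inverse of 5 mod 13 is 8 (since 5·8 = 40 = 3·13 + 1), so t ≡ 8·8 = 64 ≡ 12 (mod 13).
    Then x = 2 + 5·12 = 62, valid modulo lcm(5, 13) = 65: x ≡ 62 (mod 65).
  Combine with x ≡ 5 (mod 9): since gcd(65, 9) = 1, we get a unique residue mod 585.
    Write x = 62 + 65·t and substitute into x ≡ 5 (mod 9): 65·t ≡ 5 − 62 = -57 (mod 9).
    Reduce coefficients mod 9: 2·t ≡ 6 (mod 9).
    The inverse of 2 mod 9 is 5 (since 2·5 = 10 = 1·9 + 1), so t ≡ 5·6 = 30 ≡ 3 (mod 9).
    Then x = 62 + 65·3 = 257, valid modulo lcm(65, 9) = 585: x ≡ 257 (mod 585).
Verify: 257 mod 5 = 2 ✓, 257 mod 13 = 10 ✓, 257 mod 9 = 5 ✓.

x ≡ 257 (mod 585).


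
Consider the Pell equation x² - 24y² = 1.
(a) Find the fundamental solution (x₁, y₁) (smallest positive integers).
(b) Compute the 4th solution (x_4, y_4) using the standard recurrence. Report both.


Step 1: Find the fundamental solution (x₁, y₁) of x² - 24y² = 1.
  Expand √24 as a continued fraction. a₀ = ⌊√24⌋ = 4; iterate m_{k+1} = d_k·a_k − m_k, d_{k+1} = (24 − m_{k+1}²)/d_k, a_{k+1} = ⌊(a₀ + m_{k+1})/d_{k+1}⌋ (starting m₀ = 0, d₀ = 1), with convergents p_k = a_k·p_{k-1} + p_{k-2}, q_k = a_k·q_{k-1} + q_{k-2} (p₋₁ = 1, q₋₁ = 0):
  k = 0: a₀ = 4; p₀/q₀ = 4/1; p₀² − 24·q₀² = 16 − 24 = -8.
  k = 1: m = 4, d = 8, a = ⌊(4 + 4)/8⌋ = 1; p/q = (1·4 + 1)/(1·1 + 0) = 5/1; p² − 24·q² = 25 − 24 = 1.
  The first convergent with p² − 24·q² = 1 gives the fundamental solution (x₁, y₁) = (5, 1).
Step 2: Apply the recurrence (x_{n+1}, y_{n+1}) = (x₁x_n + 24y₁y_n, x₁y_n + y₁x_n) repeatedly.
  From (x_1, y_1) = (5, 1): x_2 = 5·5 + 24·1·1 = 49; y_2 = 5·1 + 1·5 = 10.
  From (x_2, y_2) = (49, 10): x_3 = 5·49 + 24·1·10 = 485; y_3 = 5·10 + 1·49 = 99.
  From (x_3, y_3) = (485, 99): x_4 = 5·485 + 24·1·99 = 4801; y_4 = 5·99 + 1·485 = 980.
Step 3: Verify x_4² - 24·y_4² = 23049601 - 23049600 = 1 (should be 1). ✓

(x_1, y_1) = (5, 1); (x_4, y_4) = (4801, 980).


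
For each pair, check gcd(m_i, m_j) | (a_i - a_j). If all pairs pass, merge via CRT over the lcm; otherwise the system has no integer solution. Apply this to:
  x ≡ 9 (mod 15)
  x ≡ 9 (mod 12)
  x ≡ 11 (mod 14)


Moduli 15, 12, 14 are not pairwise coprime, so CRT works modulo lcm(m_i) when all pairwise compatibility conditions hold.
Pairwise compatibility: gcd(m_i, m_j) must divide a_i - a_j for every pair.
Merge one congruence at a time:
  Start: x ≡ 9 (mod 15).
  Combine with x ≡ 9 (mod 12): gcd(15, 12) = 3; 9 - 9 = 0, which IS divisible by 3, so compatible.
    Write x = 9 + 15·t and substitute into x ≡ 9 (mod 12): 15·t ≡ 9 − 9 = 0 (mod 12).
    Divide the congruence (and modulus) by g = 3: 5·t ≡ 0 (mod 4).
    Reduce coefficients mod 4: 1·t ≡ 0 (mod 4).
    So t ≡ 0 (mod 4).
    Then x = 9 + 15·0 = 9, valid modulo lcm(15, 12) = 60: x ≡ 9 (mod 60).
  Combine with x ≡ 11 (mod 14): gcd(60, 14) = 2; 11 - 9 = 2, which IS divisible by 2, so compatible.
    Write x = 9 + 60·t and substitute into x ≡ 11 (mod 14): 60·t ≡ 11 − 9 = 2 (mod 14).
    Divide the congruence (and modulus) by g = 2: 30·t ≡ 1 (mod 7).
    Reduce coefficients mod 7: 2·t ≡ 1 (mod 7).
    The inverse of 2 mod 7 is 4 (since 2·4 = 8 = 1·7 + 1), so t ≡ 4·1 = 4 ≡ 4 (mod 7).
    Then x = 9 + 60·4 = 249, valid modulo lcm(60, 14) = 420: x ≡ 249 (mod 420).
Verify: 249 mod 15 = 9, 249 mod 12 = 9, 249 mod 14 = 11.

x ≡ 249 (mod 420).


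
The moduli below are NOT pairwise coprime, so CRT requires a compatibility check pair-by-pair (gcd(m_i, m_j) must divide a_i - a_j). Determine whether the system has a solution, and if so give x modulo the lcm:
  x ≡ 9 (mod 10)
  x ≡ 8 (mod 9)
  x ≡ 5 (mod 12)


Moduli 10, 9, 12 are not pairwise coprime, so CRT works modulo lcm(m_i) when all pairwise compatibility conditions hold.
Pairwise compatibility: gcd(m_i, m_j) must divide a_i - a_j for every pair.
Merge one congruence at a time:
  Start: x ≡ 9 (mod 10).
  Combine with x ≡ 8 (mod 9): gcd(10, 9) = 1; 8 - 9 = -1, which IS divisible by 1, so compatible.
    Write x = 9 + 10·t and substitute into x ≡ 8 (mod 9): 10·t ≡ 8 − 9 = -1 (mod 9).
    Reduce coefficients mod 9: 1·t ≡ 8 (mod 9).
    So t ≡ 8 (mod 9).
    Then x = 9 + 10·8 = 89, valid modulo lcm(10, 9) = 90: x ≡ 89 (mod 90).
  Combine with x ≡ 5 (mod 12): gcd(90, 12) = 6; 5 - 89 = -84, which IS divisible by 6, so compatible.
    Write x = 89 + 90·t and substitute into x ≡ 5 (mod 12): 90·t ≡ 5 − 89 = -84 (mod 12).
    Divide the congruence (and modulus) by g = 6: 15·t ≡ -14 (mod 2).
    Reduce coefficients mod 2: 1·t ≡ 0 (mod 2).
    So t ≡ 0 (mod 2).
    Then x = 89 + 90·0 = 89, valid modulo lcm(90, 12) = 180: x ≡ 89 (mod 180).
Verify: 89 mod 10 = 9, 89 mod 9 = 8, 89 mod 12 = 5.

x ≡ 89 (mod 180).


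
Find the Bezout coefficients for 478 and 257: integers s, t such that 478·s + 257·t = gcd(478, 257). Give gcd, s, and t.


Euclidean algorithm on (478, 257) — divide until remainder is 0:
  478 = 1 · 257 + 221
  257 = 1 · 221 + 36
  221 = 6 · 36 + 5
  36 = 7 · 5 + 1
  5 = 5 · 1 + 0
gcd(478, 257) = 1.
Track Bezout coefficients alongside the remainders: start with r₀ = 478 = a·1 + b·0 (s = 1, t = 0) and r₁ = 257 = a·0 + b·1 (s = 0, t = 1); each new remainder r_{k+1} = r_{k-1} − q_k·r_k inherits s_{k+1} = s_{k-1} − q_k·s_k, t_{k+1} = t_{k-1} − q_k·t_k, so r_k = a·s_k + b·t_k at every step:
  q = 1: r = 221, s = 1 − 1·0 = 1, t = 0 − 1·1 = -1  (check: 478·1 + 257·(-1) = 221)
  q = 1: r = 36, s = 0 − 1·1 = -1, t = 1 − 1·(-1) = 2  (check: 478·(-1) + 257·2 = 36)
  q = 6: r = 5, s = 1 − 6·(-1) = 7, t = -1 − 6·2 = -13  (check: 478·7 + 257·(-13) = 5)
  q = 7: r = 1, s = -1 − 7·7 = -50, t = 2 − 7·(-13) = 93  (check: 478·(-50) + 257·93 = 1)
The row with r = 1 (the gcd) gives the Bezout coefficients s = -50, t = 93.
Result: 478 · (-50) + 257 · (93) = 1.

gcd(478, 257) = 1; s = -50, t = 93 (check: 478·(-50) + 257·93 = 1).


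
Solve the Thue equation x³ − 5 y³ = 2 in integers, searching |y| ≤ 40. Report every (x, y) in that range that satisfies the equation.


The equation is x³ - 5y³ = 2. For fixed y, x³ = 5·y³ + 2, so a solution requires the RHS to be a perfect cube.
Strategy: iterate y from -40 to 40, compute RHS = 5·y³ + 2, and check whether it is a (positive or negative) perfect cube.
Check small values of y:
  y = 0: RHS = 2 is not a perfect cube.
  y = 1: RHS = 7 is not a perfect cube.
  y = -1: RHS = -3 is not a perfect cube.
  y = 2: RHS = 42 is not a perfect cube.
  y = -2: RHS = -38 is not a perfect cube.
  y = 3: RHS = 137 is not a perfect cube.
  y = -3: RHS = -133 is not a perfect cube.
Continuing the search up to |y| = 40 finds no solutions either.
No (x, y) in the scanned range satisfies the equation.

No integer solutions with |y| ≤ 40.


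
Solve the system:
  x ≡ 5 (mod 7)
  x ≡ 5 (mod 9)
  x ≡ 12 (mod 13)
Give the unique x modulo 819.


Moduli 7, 9, 13 are pairwise coprime; by CRT there is a unique solution modulo M = 7 · 9 · 13 = 819.
Solve pairwise, accumulating the modulus:
  Start with x ≡ 5 (mod 7).
  Combine with x ≡ 5 (mod 9): since gcd(7, 9) = 1, we get a unique residue mod 63.
    Write x = 5 + 7·t and substitute into x ≡ 5 (mod 9): 7·t ≡ 5 − 5 = 0 (mod 9).
    The inverse of 7 mod 9 is 4 (since 7·4 = 28 = 3·9 + 1), so t ≡ 4·0 = 0 ≡ 0 (mod 9).
    Then x = 5 + 7·0 = 5, valid modulo lcm(7, 9) = 63: x ≡ 5 (mod 63).
  Combine with x ≡ 12 (mod 13): since gcd(63, 13) = 1, we get a unique residue mod 819.
    Write x = 5 + 63·t and substitute into x ≡ 12 (mod 13): 63·t ≡ 12 − 5 = 7 (mod 13).
    Reduce coefficients mod 13: 11·t ≡ 7 (mod 13).
    The inverse of 11 mod 13 is 6 (since 11·6 = 66 = 5·13 + 1), so t ≡ 6·7 = 42 ≡ 3 (mod 13).
    Then x = 5 + 63·3 = 194, valid modulo lcm(63, 13) = 819: x ≡ 194 (mod 819).
Verify: 194 mod 7 = 5 ✓, 194 mod 9 = 5 ✓, 194 mod 13 = 12 ✓.

x ≡ 194 (mod 819).


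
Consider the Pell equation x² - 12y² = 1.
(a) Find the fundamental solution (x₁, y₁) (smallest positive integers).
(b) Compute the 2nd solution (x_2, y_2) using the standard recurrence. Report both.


Step 1: Find the fundamental solution (x₁, y₁) of x² - 12y² = 1.
  Expand √12 as a continued fraction. a₀ = ⌊√12⌋ = 3; iterate m_{k+1} = d_k·a_k − m_k, d_{k+1} = (12 − m_{k+1}²)/d_k, a_{k+1} = ⌊(a₀ + m_{k+1})/d_{k+1}⌋ (starting m₀ = 0, d₀ = 1), with convergents p_k = a_k·p_{k-1} + p_{k-2}, q_k = a_k·q_{k-1} + q_{k-2} (p₋₁ = 1, q₋₁ = 0):
  k = 0: a₀ = 3; p₀/q₀ = 3/1; p₀² − 12·q₀² = 9 − 12 = -3.
  k = 1: m = 3, d = 3, a = ⌊(3 + 3)/3⌋ = 2; p/q = (2·3 + 1)/(2·1 + 0) = 7/2; p² − 12·q² = 49 − 48 = 1.
  The first convergent with p² − 12·q² = 1 gives the fundamental solution (x₁, y₁) = (7, 2).
Step 2: Apply the recurrence (x_{n+1}, y_{n+1}) = (x₁x_n + 12y₁y_n, x₁y_n + y₁x_n) repeatedly.
  From (x_1, y_1) = (7, 2): x_2 = 7·7 + 12·2·2 = 97; y_2 = 7·2 + 2·7 = 28.
Step 3: Verify x_2² - 12·y_2² = 9409 - 9408 = 1 (should be 1). ✓

(x_1, y_1) = (7, 2); (x_2, y_2) = (97, 28).


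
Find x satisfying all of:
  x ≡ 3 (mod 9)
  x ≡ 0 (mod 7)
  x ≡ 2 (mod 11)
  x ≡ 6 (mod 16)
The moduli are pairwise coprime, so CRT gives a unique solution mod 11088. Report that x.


Product of moduli M = 9 · 7 · 11 · 16 = 11088.
Merge one congruence at a time:
  Start: x ≡ 3 (mod 9).
  Combine with x ≡ 0 (mod 7); new modulus lcm = 63.
    Write x = 3 + 9·t and substitute into x ≡ 0 (mod 7): 9·t ≡ 0 − 3 = -3 (mod 7).
    Reduce coefficients mod 7: 2·t ≡ 4 (mod 7).
    The inverse of 2 mod 7 is 4 (since 2·4 = 8 = 1·7 + 1), so t ≡ 4·4 = 16 ≡ 2 (mod 7).
    Then x = 3 + 9·2 = 21, valid modulo lcm(9, 7) = 63: x ≡ 21 (mod 63).
  Combine with x ≡ 2 (mod 11); new modulus lcm = 693.
    Write x = 21 + 63·t and substitute into x ≡ 2 (mod 11): 63·t ≡ 2 − 21 = -19 (mod 11).
    Reduce coefficients mod 11: 8·t ≡ 3 (mod 11).
    The inverse of 8 mod 11 is 7 (since 8·7 = 56 = 5·11 + 1), so t ≡ 7·3 = 21 ≡ 10 (mod 11).
    Then x = 21 + 63·10 = 651, valid modulo lcm(63, 11) = 693: x ≡ 651 (mod 693).
  Combine with x ≡ 6 (mod 16); new modulus lcm = 11088.
    Write x = 651 + 693·t and substitute into x ≡ 6 (mod 16): 693·t ≡ 6 − 651 = -645 (mod 16).
    Reduce coefficients mod 16: 5·t ≡ 11 (mod 16).
    The inverse of 5 mod 16 is 13 (since 5·13 = 65 = 4·16 + 1), so t ≡ 13·11 = 143 ≡ 15 (mod 16).
    Then x = 651 + 693·15 = 11046, valid modulo lcm(693, 16) = 11088: x ≡ 11046 (mod 11088).
Verify against each original: 11046 mod 9 = 3, 11046 mod 7 = 0, 11046 mod 11 = 2, 11046 mod 16 = 6.

x ≡ 11046 (mod 11088).


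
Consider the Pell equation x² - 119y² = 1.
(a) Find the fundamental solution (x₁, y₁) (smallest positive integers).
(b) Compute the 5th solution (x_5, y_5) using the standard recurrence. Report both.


Step 1: Find the fundamental solution (x₁, y₁) of x² - 119y² = 1.
  Expand √119 as a continued fraction. a₀ = ⌊√119⌋ = 10; iterate m_{k+1} = d_k·a_k − m_k, d_{k+1} = (119 − m_{k+1}²)/d_k, a_{k+1} = ⌊(a₀ + m_{k+1})/d_{k+1}⌋ (starting m₀ = 0, d₀ = 1), with convergents p_k = a_k·p_{k-1} + p_{k-2}, q_k = a_k·q_{k-1} + q_{k-2} (p₋₁ = 1, q₋₁ = 0):
  k = 0: a₀ = 10; p₀/q₀ = 10/1; p₀² − 119·q₀² = 100 − 119 = -19.
  k = 1: m = 10, d = 19, a = ⌊(10 + 10)/19⌋ = 1; p/q = (1·10 + 1)/(1·1 + 0) = 11/1; p² − 119·q² = 121 − 119 = 2.
  k = 2: m = 9, d = 2, a = ⌊(10 + 9)/2⌋ = 9; p/q = (9·11 + 10)/(9·1 + 1) = 109/10; p² − 119·q² = 11881 − 11900 = -19.
  k = 3: m = 9, d = 19, a = ⌊(10 + 9)/19⌋ = 1; p/q = (1·109 + 11)/(1·10 + 1) = 120/11; p² − 119·q² = 14400 − 14399 = 1.
  The first convergent with p² − 119·q² = 1 gives the fundamental solution (x₁, y₁) = (120, 11).
Step 2: Apply the recurrence (x_{n+1}, y_{n+1}) = (x₁x_n + 119y₁y_n, x₁y_n + y₁x_n) repeatedly.
  From (x_1, y_1) = (120, 11): x_2 = 120·120 + 119·11·11 = 28799; y_2 = 120·11 + 11·120 = 2640.
  From (x_2, y_2) = (28799, 2640): x_3 = 120·28799 + 119·11·2640 = 6911640; y_3 = 120·2640 + 11·28799 = 633589.
  From (x_3, y_3) = (6911640, 633589): x_4 = 120·6911640 + 119·11·633589 = 1658764801; y_4 = 120·633589 + 11·6911640 = 152058720.
  From (x_4, y_4) = (1658764801, 152058720): x_5 = 120·1658764801 + 119·11·152058720 = 398096640600; y_5 = 120·152058720 + 11·1658764801 = 36493459211.
Step 3: Verify x_5² - 119·y_5² = 158480935257005568360000 - 158480935257005568359999 = 1 (should be 1). ✓

(x_1, y_1) = (120, 11); (x_5, y_5) = (398096640600, 36493459211).


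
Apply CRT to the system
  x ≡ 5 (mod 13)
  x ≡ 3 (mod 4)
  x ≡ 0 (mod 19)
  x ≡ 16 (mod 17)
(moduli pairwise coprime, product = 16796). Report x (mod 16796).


Product of moduli M = 13 · 4 · 19 · 17 = 16796.
Merge one congruence at a time:
  Start: x ≡ 5 (mod 13).
  Combine with x ≡ 3 (mod 4); new modulus lcm = 52.
    Write x = 5 + 13·t and substitute into x ≡ 3 (mod 4): 13·t ≡ 3 − 5 = -2 (mod 4).
    Reduce coefficients mod 4: 1·t ≡ 2 (mod 4).
    So t ≡ 2 (mod 4).
    Then x = 5 + 13·2 = 31, valid modulo lcm(13, 4) = 52: x ≡ 31 (mod 52).
  Combine with x ≡ 0 (mod 19); new modulus lcm = 988.
    Write x = 31 + 52·t and substitute into x ≡ 0 (mod 19): 52·t ≡ 0 − 31 = -31 (mod 19).
    Reduce coefficients mod 19: 14·t ≡ 7 (mod 19).
    The inverse of 14 mod 19 is 15 (since 14·15 = 210 = 11·19 + 1), so t ≡ 15·7 = 105 ≡ 10 (mod 19).
    Then x = 31 + 52·10 = 551, valid modulo lcm(52, 19) = 988: x ≡ 551 (mod 988).
  Combine with x ≡ 16 (mod 17); new modulus lcm = 16796.
    Write x = 551 + 988·t and substitute into x ≡ 16 (mod 17): 988·t ≡ 16 − 551 = -535 (mod 17).
    Reduce coefficients mod 17: 2·t ≡ 9 (mod 17).
    The inverse of 2 mod 17 is 9 (since 2·9 = 18 = 1·17 + 1), so t ≡ 9·9 = 81 ≡ 13 (mod 17).
    Then x = 551 + 988·13 = 13395, valid modulo lcm(988, 17) = 16796: x ≡ 13395 (mod 16796).
Verify against each original: 13395 mod 13 = 5, 13395 mod 4 = 3, 13395 mod 19 = 0, 13395 mod 17 = 16.

x ≡ 13395 (mod 16796).


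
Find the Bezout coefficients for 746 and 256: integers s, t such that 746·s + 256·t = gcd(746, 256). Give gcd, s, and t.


Euclidean algorithm on (746, 256) — divide until remainder is 0:
  746 = 2 · 256 + 234
  256 = 1 · 234 + 22
  234 = 10 · 22 + 14
  22 = 1 · 14 + 8
  14 = 1 · 8 + 6
  8 = 1 · 6 + 2
  6 = 3 · 2 + 0
gcd(746, 256) = 2.
Track Bezout coefficients alongside the remainders: start with r₀ = 746 = a·1 + b·0 (s = 1, t = 0) and r₁ = 256 = a·0 + b·1 (s = 0, t = 1); each new remainder r_{k+1} = r_{k-1} − q_k·r_k inherits s_{k+1} = s_{k-1} − q_k·s_k, t_{k+1} = t_{k-1} − q_k·t_k, so r_k = a·s_k + b·t_k at every step:
  q = 2: r = 234, s = 1 − 2·0 = 1, t = 0 − 2·1 = -2  (check: 746·1 + 256·(-2) = 234)
  q = 1: r = 22, s = 0 − 1·1 = -1, t = 1 − 1·(-2) = 3  (check: 746·(-1) + 256·3 = 22)
  q = 10: r = 14, s = 1 − 10·(-1) = 11, t = -2 − 10·3 = -32  (check: 746·11 + 256·(-32) = 14)
  q = 1: r = 8, s = -1 − 1·11 = -12, t = 3 − 1·(-32) = 35  (check: 746·(-12) + 256·35 = 8)
  q = 1: r = 6, s = 11 − 1·(-12) = 23, t = -32 − 1·35 = -67  (check: 746·23 + 256·(-67) = 6)
  q = 1: r = 2, s = -12 − 1·23 = -35, t = 35 − 1·(-67) = 102  (check: 746·(-35) + 256·102 = 2)
The row with r = 2 (the gcd) gives the Bezout coefficients s = -35, t = 102.
Result: 746 · (-35) + 256 · (102) = 2.

gcd(746, 256) = 2; s = -35, t = 102 (check: 746·(-35) + 256·102 = 2).


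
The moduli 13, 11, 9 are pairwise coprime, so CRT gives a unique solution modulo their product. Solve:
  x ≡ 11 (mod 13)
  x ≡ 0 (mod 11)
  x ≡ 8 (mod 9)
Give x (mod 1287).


Moduli 13, 11, 9 are pairwise coprime; by CRT there is a unique solution modulo M = 13 · 11 · 9 = 1287.
Solve pairwise, accumulating the modulus:
  Start with x ≡ 11 (mod 13).
  Combine with x ≡ 0 (mod 11): since gcd(13, 11) = 1, we get a unique residue mod 143.
    Write x = 11 + 13·t and substitute into x ≡ 0 (mod 11): 13·t ≡ 0 − 11 = -11 (mod 11).
    Reduce coefficients mod 11: 2·t ≡ 0 (mod 11).
    The inverse of 2 mod 11 is 6 (since 2·6 = 12 = 1·11 + 1), so t ≡ 6·0 = 0 ≡ 0 (mod 11).
    Then x = 11 + 13·0 = 11, valid modulo lcm(13, 11) = 143: x ≡ 11 (mod 143).
  Combine with x ≡ 8 (mod 9): since gcd(143, 9) = 1, we get a unique residue mod 1287.
    Write x = 11 + 143·t and substitute into x ≡ 8 (mod 9): 143·t ≡ 8 − 11 = -3 (mod 9).
    Reduce coefficients mod 9: 8·t ≡ 6 (mod 9).
    The inverse of 8 mod 9 is 8 (since 8·8 = 64 = 7·9 + 1), so t ≡ 8·6 = 48 ≡ 3 (mod 9).
    Then x = 11 + 143·3 = 440, valid modulo lcm(143, 9) = 1287: x ≡ 440 (mod 1287).
Verify: 440 mod 13 = 11 ✓, 440 mod 11 = 0 ✓, 440 mod 9 = 8 ✓.

x ≡ 440 (mod 1287).


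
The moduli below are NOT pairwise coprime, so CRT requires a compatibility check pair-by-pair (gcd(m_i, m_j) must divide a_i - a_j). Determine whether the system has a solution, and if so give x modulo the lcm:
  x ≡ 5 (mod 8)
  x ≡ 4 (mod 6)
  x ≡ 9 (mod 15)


Moduli 8, 6, 15 are not pairwise coprime, so CRT works modulo lcm(m_i) when all pairwise compatibility conditions hold.
Pairwise compatibility: gcd(m_i, m_j) must divide a_i - a_j for every pair.
Merge one congruence at a time:
  Start: x ≡ 5 (mod 8).
  Combine with x ≡ 4 (mod 6): gcd(8, 6) = 2, and 4 - 5 = -1 is NOT divisible by 2.
    ⇒ system is inconsistent (no integer solution).

No solution (the system is inconsistent).


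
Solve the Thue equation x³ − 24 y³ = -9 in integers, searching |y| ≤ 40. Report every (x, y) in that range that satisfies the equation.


The equation is x³ - 24y³ = -9. For fixed y, x³ = 24·y³ − 9, so a solution requires the RHS to be a perfect cube.
Strategy: iterate y from -40 to 40, compute RHS = 24·y³ − 9, and check whether it is a (positive or negative) perfect cube.
Check small values of y:
  y = 0: RHS = -9 is not a perfect cube.
  y = 1: RHS = 15 is not a perfect cube.
  y = -1: RHS = -33 is not a perfect cube.
  y = 2: RHS = 183 is not a perfect cube.
  y = -2: RHS = -201 is not a perfect cube.
  y = 3: RHS = 639 is not a perfect cube.
  y = -3: RHS = -657 is not a perfect cube.
Continuing the search up to |y| = 40 finds no solutions either.
No (x, y) in the scanned range satisfies the equation.

No integer solutions with |y| ≤ 40.


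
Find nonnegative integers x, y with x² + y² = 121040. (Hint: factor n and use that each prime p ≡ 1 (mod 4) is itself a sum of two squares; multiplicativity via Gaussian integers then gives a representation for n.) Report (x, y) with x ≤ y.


Step 1: Factor n = 121040 = 2^4 · 5 · 17 · 89.
Step 2: Check the mod-4 condition on each prime factor: 2 = 2 (special); 5 ≡ 1 (mod 4), exponent 1; 17 ≡ 1 (mod 4), exponent 1; 89 ≡ 1 (mod 4), exponent 1.
All primes ≡ 3 (mod 4) appear to even exponent (or don't appear), so by the two-squares theorem n IS expressible as a sum of two squares.
Step 3: Build a representation. Group n = k² · m with k = 4 and m = 5 · 17 · 89 = 7565 (a product of primes ≡ 1 (mod 4)); a representation of m scales to one of n via (k·x)² + (k·y)² = k²(x² + y²). Each prime p ≡ 1 (mod 4) is itself a sum of two squares; find a² by testing p − a² for a perfect square:
  5: 5 − 1² = 4 = 2² ⇒ 5 = 1² + 2².
  17: 17 − 1² = 16 = 4² ⇒ 17 = 1² + 4².
  89: 89 − 1² = 88, 89 − 2² = 85, 89 − 3² = 80, 89 − 4² = 73, 89 − 5² = 64 = 8² ⇒ 89 = 5² + 8².
  Combine using the Brahmagupta–Fibonacci identity (a² + b²)(c² + d²) = (ac − bd)² + (ad + bc)² = (ac + bd)² + (ad − bc)²:
  5 · 17 = 85: from (1² + 2²)(1² + 4²), take (1·1 − 2·4, 1·4 + 2·1) = (1 − 8, 4 + 2) = (-7, 6); dropping signs (only squares matter) gives (7, 6); check 7² + 6² = 49 + 36 = 85 ✓.
  85 · 89 = 7565: from (7² + 6²)(5² + 8²), take (7·5 − 6·8, 7·8 + 6·5) = (35 − 48, 56 + 30) = (-13, 86); dropping signs (only squares matter) gives (13, 86); check 13² + 86² = 169 + 7396 = 7565 ✓.
  Scale by k = 4: (4·13, 4·86) = (52, 344).
Step 4: Order so x ≤ y and verify: 52² + 344² = 2704 + 118336 = 121040 = n. ✓

n = 121040 = 52² + 344² (one valid representation with x ≤ y).


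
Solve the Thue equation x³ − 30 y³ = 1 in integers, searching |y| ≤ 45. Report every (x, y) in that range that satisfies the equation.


The equation is x³ - 30y³ = 1. For fixed y, x³ = 30·y³ + 1, so a solution requires the RHS to be a perfect cube.
Strategy: iterate y from -45 to 45, compute RHS = 30·y³ + 1, and check whether it is a (positive or negative) perfect cube.
Check small values of y:
  y = 0: RHS = 1 = (1)³ ⇒ x = 1 works.
  y = 1: RHS = 31 is not a perfect cube.
  y = -1: RHS = -29 is not a perfect cube.
  y = 2: RHS = 241 is not a perfect cube.
  y = -2: RHS = -239 is not a perfect cube.
  y = 3: RHS = 811 is not a perfect cube.
  y = -3: RHS = -809 is not a perfect cube.
Continuing the search up to |y| = 45 finds no further solutions beyond those listed.
Collected solutions: (1, 0).

Solutions (with |y| ≤ 45): (1, 0).


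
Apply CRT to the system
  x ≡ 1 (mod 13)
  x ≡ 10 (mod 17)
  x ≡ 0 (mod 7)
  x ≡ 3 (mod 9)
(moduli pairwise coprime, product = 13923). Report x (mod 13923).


Product of moduli M = 13 · 17 · 7 · 9 = 13923.
Merge one congruence at a time:
  Start: x ≡ 1 (mod 13).
  Combine with x ≡ 10 (mod 17); new modulus lcm = 221.
    Write x = 1 + 13·t and substitute into x ≡ 10 (mod 17): 13·t ≡ 10 − 1 = 9 (mod 17).
    The inverse of 13 mod 17 is 4 (since 13·4 = 52 = 3·17 + 1), so t ≡ 4·9 = 36 ≡ 2 (mod 17).
    Then x = 1 + 13·2 = 27, valid modulo lcm(13, 17) = 221: x ≡ 27 (mod 221).
  Combine with x ≡ 0 (mod 7); new modulus lcm = 1547.
    Write x = 27 + 221·t and substitute into x ≡ 0 (mod 7): 221·t ≡ 0 − 27 = -27 (mod 7).
    Reduce coefficients mod 7: 4·t ≡ 1 (mod 7).
    The inverse of 4 mod 7 is 2 (since 4·2 = 8 = 1·7 + 1), so t ≡ 2·1 = 2 ≡ 2 (mod 7).
    Then x = 27 + 221·2 = 469, valid modulo lcm(221, 7) = 1547: x ≡ 469 (mod 1547).
  Combine with x ≡ 3 (mod 9); new modulus lcm = 13923.
    Write x = 469 + 1547·t and substitute into x ≡ 3 (mod 9): 1547·t ≡ 3 − 469 = -466 (mod 9).
    Reduce coefficients mod 9: 8·t ≡ 2 (mod 9).
    The inverse of 8 mod 9 is 8 (since 8·8 = 64 = 7·9 + 1), so t ≡ 8·2 = 16 ≡ 7 (mod 9).
    Then x = 469 + 1547·7 = 11298, valid modulo lcm(1547, 9) = 13923: x ≡ 11298 (mod 13923).
Verify against each original: 11298 mod 13 = 1, 11298 mod 17 = 10, 11298 mod 7 = 0, 11298 mod 9 = 3.

x ≡ 11298 (mod 13923).


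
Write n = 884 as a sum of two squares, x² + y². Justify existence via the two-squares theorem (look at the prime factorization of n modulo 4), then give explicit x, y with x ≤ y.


Step 1: Factor n = 884 = 2^2 · 13 · 17.
Step 2: Check the mod-4 condition on each prime factor: 2 = 2 (special); 13 ≡ 1 (mod 4), exponent 1; 17 ≡ 1 (mod 4), exponent 1.
All primes ≡ 3 (mod 4) appear to even exponent (or don't appear), so by the two-squares theorem n IS expressible as a sum of two squares.
Step 3: Build a representation. Group n = k² · m with k = 2 and m = 13 · 17 = 221 (a product of primes ≡ 1 (mod 4)); a representation of m scales to one of n via (k·x)² + (k·y)² = k²(x² + y²). Each prime p ≡ 1 (mod 4) is itself a sum of two squares; find a² by testing p − a² for a perfect square:
  13: 13 − 1² = 12, 13 − 2² = 9 = 3² ⇒ 13 = 2² + 3².
  17: 17 − 1² = 16 = 4² ⇒ 17 = 1² + 4².
  Combine using the Brahmagupta–Fibonacci identity (a² + b²)(c² + d²) = (ac − bd)² + (ad + bc)² = (ac + bd)² + (ad − bc)²:
  13 · 17 = 221: from (2² + 3²)(1² + 4²), take (2·1 − 3·4, 2·4 + 3·1) = (2 − 12, 8 + 3) = (-10, 11); dropping signs (only squares matter) gives (10, 11); check 10² + 11² = 100 + 121 = 221 ✓.
  Scale by k = 2: (2·10, 2·11) = (20, 22).
Step 4: Order so x ≤ y and verify: 20² + 22² = 400 + 484 = 884 = n. ✓

n = 884 = 20² + 22² (one valid representation with x ≤ y).


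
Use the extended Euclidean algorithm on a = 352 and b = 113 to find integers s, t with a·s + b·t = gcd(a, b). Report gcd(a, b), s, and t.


Euclidean algorithm on (352, 113) — divide until remainder is 0:
  352 = 3 · 113 + 13
  113 = 8 · 13 + 9
  13 = 1 · 9 + 4
  9 = 2 · 4 + 1
  4 = 4 · 1 + 0
gcd(352, 113) = 1.
Track Bezout coefficients alongside the remainders: start with r₀ = 352 = a·1 + b·0 (s = 1, t = 0) and r₁ = 113 = a·0 + b·1 (s = 0, t = 1); each new remainder r_{k+1} = r_{k-1} − q_k·r_k inherits s_{k+1} = s_{k-1} − q_k·s_k, t_{k+1} = t_{k-1} − q_k·t_k, so r_k = a·s_k + b·t_k at every step:
  q = 3: r = 13, s = 1 − 3·0 = 1, t = 0 − 3·1 = -3  (check: 352·1 + 113·(-3) = 13)
  q = 8: r = 9, s = 0 − 8·1 = -8, t = 1 − 8·(-3) = 25  (check: 352·(-8) + 113·25 = 9)
  q = 1: r = 4, s = 1 − 1·(-8) = 9, t = -3 − 1·25 = -28  (check: 352·9 + 113·(-28) = 4)
  q = 2: r = 1, s = -8 − 2·9 = -26, t = 25 − 2·(-28) = 81  (check: 352·(-26) + 113·81 = 1)
The row with r = 1 (the gcd) gives the Bezout coefficients s = -26, t = 81.
Result: 352 · (-26) + 113 · (81) = 1.

gcd(352, 113) = 1; s = -26, t = 81 (check: 352·(-26) + 113·81 = 1).


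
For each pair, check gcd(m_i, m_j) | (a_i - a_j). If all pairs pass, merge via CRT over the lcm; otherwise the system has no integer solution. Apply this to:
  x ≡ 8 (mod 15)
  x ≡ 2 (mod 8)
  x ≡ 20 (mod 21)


Moduli 15, 8, 21 are not pairwise coprime, so CRT works modulo lcm(m_i) when all pairwise compatibility conditions hold.
Pairwise compatibility: gcd(m_i, m_j) must divide a_i - a_j for every pair.
Merge one congruence at a time:
  Start: x ≡ 8 (mod 15).
  Combine with x ≡ 2 (mod 8): gcd(15, 8) = 1; 2 - 8 = -6, which IS divisible by 1, so compatible.
    Write x = 8 + 15·t and substitute into x ≡ 2 (mod 8): 15·t ≡ 2 − 8 = -6 (mod 8).
    Reduce coefficients mod 8: 7·t ≡ 2 (mod 8).
    The inverse of 7 mod 8 is 7 (since 7·7 = 49 = 6·8 + 1), so t ≡ 7·2 = 14 ≡ 6 (mod 8).
    Then x = 8 + 15·6 = 98, valid modulo lcm(15, 8) = 120: x ≡ 98 (mod 120).
  Combine with x ≡ 20 (mod 21): gcd(120, 21) = 3; 20 - 98 = -78, which IS divisible by 3, so compatible.
    Write x = 98 + 120·t and substitute into x ≡ 20 (mod 21): 120·t ≡ 20 − 98 = -78 (mod 21).
    Divide the congruence (and modulus) by g = 3: 40·t ≡ -26 (mod 7).
    Reduce coefficients mod 7: 5·t ≡ 2 (mod 7).
    The inverse of 5 mod 7 is 3 (since 5·3 = 15 = 2·7 + 1), so t ≡ 3·2 = 6 ≡ 6 (mod 7).
    Then x = 98 + 120·6 = 818, valid modulo lcm(120, 21) = 840: x ≡ 818 (mod 840).
Verify: 818 mod 15 = 8, 818 mod 8 = 2, 818 mod 21 = 20.

x ≡ 818 (mod 840).


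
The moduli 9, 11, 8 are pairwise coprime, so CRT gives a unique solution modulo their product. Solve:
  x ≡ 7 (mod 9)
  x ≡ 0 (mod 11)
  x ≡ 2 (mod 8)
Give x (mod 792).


Moduli 9, 11, 8 are pairwise coprime; by CRT there is a unique solution modulo M = 9 · 11 · 8 = 792.
Solve pairwise, accumulating the modulus:
  Start with x ≡ 7 (mod 9).
  Combine with x ≡ 0 (mod 11): since gcd(9, 11) = 1, we get a unique residue mod 99.
    Write x = 7 + 9·t and substitute into x ≡ 0 (mod 11): 9·t ≡ 0 − 7 = -7 (mod 11).
    Reduce coefficients mod 11: 9·t ≡ 4 (mod 11).
    The inverse of 9 mod 11 is 5 (since 9·5 = 45 = 4·11 + 1), so t ≡ 5·4 = 20 ≡ 9 (mod 11).
    Then x = 7 + 9·9 = 88, valid modulo lcm(9, 11) = 99: x ≡ 88 (mod 99).
  Combine with x ≡ 2 (mod 8): since gcd(99, 8) = 1, we get a unique residue mod 792.
    Write x = 88 + 99·t and substitute into x ≡ 2 (mod 8): 99·t ≡ 2 − 88 = -86 (mod 8).
    Reduce coefficients mod 8: 3·t ≡ 2 (mod 8).
    The inverse of 3 mod 8 is 3 (since 3·3 = 9 = 1·8 + 1), so t ≡ 3·2 = 6 ≡ 6 (mod 8).
    Then x = 88 + 99·6 = 682, valid modulo lcm(99, 8) = 792: x ≡ 682 (mod 792).
Verify: 682 mod 9 = 7 ✓, 682 mod 11 = 0 ✓, 682 mod 8 = 2 ✓.

x ≡ 682 (mod 792).


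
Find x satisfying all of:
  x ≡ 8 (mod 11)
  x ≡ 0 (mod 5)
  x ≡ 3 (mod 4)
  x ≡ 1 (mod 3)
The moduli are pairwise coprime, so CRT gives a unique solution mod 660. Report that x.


Product of moduli M = 11 · 5 · 4 · 3 = 660.
Merge one congruence at a time:
  Start: x ≡ 8 (mod 11).
  Combine with x ≡ 0 (mod 5); new modulus lcm = 55.
    Write x = 8 + 11·t and substitute into x ≡ 0 (mod 5): 11·t ≡ 0 − 8 = -8 (mod 5).
    Reduce coefficients mod 5: 1·t ≡ 2 (mod 5).
    So t ≡ 2 (mod 5).
    Then x = 8 + 11·2 = 30, valid modulo lcm(11, 5) = 55: x ≡ 30 (mod 55).
  Combine with x ≡ 3 (mod 4); new modulus lcm = 220.
    Write x = 30 + 55·t and substitute into x ≡ 3 (mod 4): 55·t ≡ 3 − 30 = -27 (mod 4).
    Reduce coefficients mod 4: 3·t ≡ 1 (mod 4).
    The inverse of 3 mod 4 is 3 (since 3·3 = 9 = 2·4 + 1), so t ≡ 3·1 = 3 ≡ 3 (mod 4).
    Then x = 30 + 55·3 = 195, valid modulo lcm(55, 4) = 220: x ≡ 195 (mod 220).
  Combine with x ≡ 1 (mod 3); new modulus lcm = 660.
    Write x = 195 + 220·t and substitute into x ≡ 1 (mod 3): 220·t ≡ 1 − 195 = -194 (mod 3).
    Reduce coefficients mod 3: 1·t ≡ 1 (mod 3).
    So t ≡ 1 (mod 3).
    Then x = 195 + 220·1 = 415, valid modulo lcm(220, 3) = 660: x ≡ 415 (mod 660).
Verify against each original: 415 mod 11 = 8, 415 mod 5 = 0, 415 mod 4 = 3, 415 mod 3 = 1.

x ≡ 415 (mod 660).
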